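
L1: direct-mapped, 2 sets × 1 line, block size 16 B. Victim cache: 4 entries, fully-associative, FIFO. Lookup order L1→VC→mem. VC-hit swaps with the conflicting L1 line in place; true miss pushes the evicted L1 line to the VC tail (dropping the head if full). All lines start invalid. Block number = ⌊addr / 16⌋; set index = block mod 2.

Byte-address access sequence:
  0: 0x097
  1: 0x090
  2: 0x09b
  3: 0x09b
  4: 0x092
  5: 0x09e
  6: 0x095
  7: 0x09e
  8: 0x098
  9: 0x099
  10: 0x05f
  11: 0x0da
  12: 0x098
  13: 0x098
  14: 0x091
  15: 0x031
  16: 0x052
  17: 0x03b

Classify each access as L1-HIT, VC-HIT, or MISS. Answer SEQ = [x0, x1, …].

  [0] addr=0x97 blk=9 s=1: MISS | VC []
  [1] addr=0x90 blk=9 s=1: L1-HIT | VC []
  [2] addr=0x9b blk=9 s=1: L1-HIT | VC []
  [3] addr=0x9b blk=9 s=1: L1-HIT | VC []
  [4] addr=0x92 blk=9 s=1: L1-HIT | VC []
  [5] addr=0x9e blk=9 s=1: L1-HIT | VC []
  [6] addr=0x95 blk=9 s=1: L1-HIT | VC []
  [7] addr=0x9e blk=9 s=1: L1-HIT | VC []
  [8] addr=0x98 blk=9 s=1: L1-HIT | VC []
  [9] addr=0x99 blk=9 s=1: L1-HIT | VC []
  [10] addr=0x5f blk=5 s=1: MISS | VC [9]
  [11] addr=0xda blk=13 s=1: MISS | VC [9, 5]
  [12] addr=0x98 blk=9 s=1: VC-HIT | VC [13, 5]
  [13] addr=0x98 blk=9 s=1: L1-HIT | VC [13, 5]
  [14] addr=0x91 blk=9 s=1: L1-HIT | VC [13, 5]
  [15] addr=0x31 blk=3 s=1: MISS | VC [13, 5, 9]
  [16] addr=0x52 blk=5 s=1: VC-HIT | VC [13, 3, 9]
  [17] addr=0x3b blk=3 s=1: VC-HIT | VC [13, 5, 9]

SEQ = [MISS, L1-HIT, L1-HIT, L1-HIT, L1-HIT, L1-HIT, L1-HIT, L1-HIT, L1-HIT, L1-HIT, MISS, MISS, VC-HIT, L1-HIT, L1-HIT, MISS, VC-HIT, VC-HIT]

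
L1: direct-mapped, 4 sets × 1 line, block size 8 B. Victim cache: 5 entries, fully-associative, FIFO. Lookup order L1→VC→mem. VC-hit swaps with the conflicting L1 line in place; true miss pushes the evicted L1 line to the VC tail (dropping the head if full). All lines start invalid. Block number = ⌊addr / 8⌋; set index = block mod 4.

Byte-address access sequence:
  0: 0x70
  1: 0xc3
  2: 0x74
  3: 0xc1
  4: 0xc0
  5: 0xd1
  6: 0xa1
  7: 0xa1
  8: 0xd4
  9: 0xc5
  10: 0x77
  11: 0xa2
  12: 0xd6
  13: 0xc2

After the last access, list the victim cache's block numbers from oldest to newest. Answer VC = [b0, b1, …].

  [0] addr=0x70 blk=14 s=2: MISS | VC []
  [1] addr=0xc3 blk=24 s=0: MISS | VC []
  [2] addr=0x74 blk=14 s=2: L1-HIT | VC []
  [3] addr=0xc1 blk=24 s=0: L1-HIT | VC []
  [4] addr=0xc0 blk=24 s=0: L1-HIT | VC []
  [5] addr=0xd1 blk=26 s=2: MISS | VC [14]
  [6] addr=0xa1 blk=20 s=0: MISS | VC [14, 24]
  [7] addr=0xa1 blk=20 s=0: L1-HIT | VC [14, 24]
  [8] addr=0xd4 blk=26 s=2: L1-HIT | VC [14, 24]
  [9] addr=0xc5 blk=24 s=0: VC-HIT | VC [14, 20]
  [10] addr=0x77 blk=14 s=2: VC-HIT | VC [26, 20]
  [11] addr=0xa2 blk=20 s=0: VC-HIT | VC [26, 24]
  [12] addr=0xd6 blk=26 s=2: VC-HIT | VC [14, 24]
  [13] addr=0xc2 blk=24 s=0: VC-HIT | VC [14, 20]

VC = [14, 20]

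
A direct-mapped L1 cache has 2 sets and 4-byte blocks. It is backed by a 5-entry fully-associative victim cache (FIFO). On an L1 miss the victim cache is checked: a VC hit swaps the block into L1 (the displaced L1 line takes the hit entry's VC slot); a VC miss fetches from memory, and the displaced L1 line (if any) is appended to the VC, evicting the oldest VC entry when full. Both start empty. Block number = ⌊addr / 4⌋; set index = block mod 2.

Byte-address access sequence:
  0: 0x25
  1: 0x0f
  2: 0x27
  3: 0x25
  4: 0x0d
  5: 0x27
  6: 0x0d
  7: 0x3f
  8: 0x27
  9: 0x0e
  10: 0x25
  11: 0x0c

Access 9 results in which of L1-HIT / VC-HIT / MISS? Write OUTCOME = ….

  [0] addr=0x25 blk=9 s=1: MISS | VC []
  [1] addr=0xf blk=3 s=1: MISS | VC [9]
  [2] addr=0x27 blk=9 s=1: VC-HIT | VC [3]
  [3] addr=0x25 blk=9 s=1: L1-HIT | VC [3]
  [4] addr=0xd blk=3 s=1: VC-HIT | VC [9]
  [5] addr=0x27 blk=9 s=1: VC-HIT | VC [3]
  [6] addr=0xd blk=3 s=1: VC-HIT | VC [9]
  [7] addr=0x3f blk=15 s=1: MISS | VC [9, 3]
  [8] addr=0x27 blk=9 s=1: VC-HIT | VC [15, 3]
  [9] addr=0xe blk=3 s=1: VC-HIT | VC [15, 9]
  [10] addr=0x25 blk=9 s=1: VC-HIT | VC [15, 3]
  [11] addr=0xc blk=3 s=1: VC-HIT | VC [15, 9]

OUTCOME = VC-HIT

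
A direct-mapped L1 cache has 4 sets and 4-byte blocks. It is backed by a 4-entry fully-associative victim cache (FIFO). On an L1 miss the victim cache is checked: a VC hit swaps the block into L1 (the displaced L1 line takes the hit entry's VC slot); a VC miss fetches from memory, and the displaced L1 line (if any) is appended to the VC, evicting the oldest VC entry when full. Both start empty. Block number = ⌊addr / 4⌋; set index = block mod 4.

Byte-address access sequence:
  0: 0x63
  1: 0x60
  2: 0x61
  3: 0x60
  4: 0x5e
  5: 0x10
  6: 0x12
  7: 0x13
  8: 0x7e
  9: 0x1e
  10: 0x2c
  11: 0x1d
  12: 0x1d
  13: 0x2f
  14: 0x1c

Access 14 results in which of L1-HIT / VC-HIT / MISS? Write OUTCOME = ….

OUTCOME = VC-HIT

#0 0x63→b24/s0 MISS; vc=[]
#1 0x60→b24/s0 L1-HIT; vc=[]
#2 0x61→b24/s0 L1-HIT; vc=[]
#3 0x60→b24/s0 L1-HIT; vc=[]
#4 0x5e→b23/s3 MISS; vc=[]
#5 0x10→b4/s0 MISS; vc=[24]
#6 0x12→b4/s0 L1-HIT; vc=[24]
#7 0x13→b4/s0 L1-HIT; vc=[24]
#8 0x7e→b31/s3 MISS; vc=[24,23]
#9 0x1e→b7/s3 MISS; vc=[24,23,31]
#10 0x2c→b11/s3 MISS; vc=[24,23,31,7]
#11 0x1d→b7/s3 VC-HIT; vc=[24,23,31,11]
#12 0x1d→b7/s3 L1-HIT; vc=[24,23,31,11]
#13 0x2f→b11/s3 VC-HIT; vc=[24,23,31,7]
#14 0x1c→b7/s3 VC-HIT; vc=[24,23,31,11]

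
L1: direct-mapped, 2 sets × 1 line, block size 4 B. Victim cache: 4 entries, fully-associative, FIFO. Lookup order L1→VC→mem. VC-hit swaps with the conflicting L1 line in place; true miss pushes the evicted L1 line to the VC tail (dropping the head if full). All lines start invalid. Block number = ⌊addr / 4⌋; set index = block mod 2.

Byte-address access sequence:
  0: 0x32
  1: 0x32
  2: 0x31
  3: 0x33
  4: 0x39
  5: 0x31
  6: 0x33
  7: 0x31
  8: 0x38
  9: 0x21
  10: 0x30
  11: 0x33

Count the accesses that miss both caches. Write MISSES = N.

MISSES = 3

#0 0x32→b12/s0 MISS; vc=[]
#1 0x32→b12/s0 L1-HIT; vc=[]
#2 0x31→b12/s0 L1-HIT; vc=[]
#3 0x33→b12/s0 L1-HIT; vc=[]
#4 0x39→b14/s0 MISS; vc=[12]
#5 0x31→b12/s0 VC-HIT; vc=[14]
#6 0x33→b12/s0 L1-HIT; vc=[14]
#7 0x31→b12/s0 L1-HIT; vc=[14]
#8 0x38→b14/s0 VC-HIT; vc=[12]
#9 0x21→b8/s0 MISS; vc=[12,14]
#10 0x30→b12/s0 VC-HIT; vc=[8,14]
#11 0x33→b12/s0 L1-HIT; vc=[8,14]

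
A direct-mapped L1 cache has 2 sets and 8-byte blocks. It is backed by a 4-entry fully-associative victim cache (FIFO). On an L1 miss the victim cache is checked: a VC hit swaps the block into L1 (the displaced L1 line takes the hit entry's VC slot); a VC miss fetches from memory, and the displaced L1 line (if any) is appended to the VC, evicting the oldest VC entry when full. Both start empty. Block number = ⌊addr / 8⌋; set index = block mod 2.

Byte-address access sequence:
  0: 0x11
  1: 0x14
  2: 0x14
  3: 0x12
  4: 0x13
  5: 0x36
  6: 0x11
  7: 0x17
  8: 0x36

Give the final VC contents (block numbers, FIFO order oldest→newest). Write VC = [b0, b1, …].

VC = [2]

0: 0x11 (blk 2, set 0) → MISS  vc=[]
1: 0x14 (blk 2, set 0) → L1-HIT  vc=[]
2: 0x14 (blk 2, set 0) → L1-HIT  vc=[]
3: 0x12 (blk 2, set 0) → L1-HIT  vc=[]
4: 0x13 (blk 2, set 0) → L1-HIT  vc=[]
5: 0x36 (blk 6, set 0) → MISS  vc=[2]
6: 0x11 (blk 2, set 0) → VC-HIT  vc=[6]
7: 0x17 (blk 2, set 0) → L1-HIT  vc=[6]
8: 0x36 (blk 6, set 0) → VC-HIT  vc=[2]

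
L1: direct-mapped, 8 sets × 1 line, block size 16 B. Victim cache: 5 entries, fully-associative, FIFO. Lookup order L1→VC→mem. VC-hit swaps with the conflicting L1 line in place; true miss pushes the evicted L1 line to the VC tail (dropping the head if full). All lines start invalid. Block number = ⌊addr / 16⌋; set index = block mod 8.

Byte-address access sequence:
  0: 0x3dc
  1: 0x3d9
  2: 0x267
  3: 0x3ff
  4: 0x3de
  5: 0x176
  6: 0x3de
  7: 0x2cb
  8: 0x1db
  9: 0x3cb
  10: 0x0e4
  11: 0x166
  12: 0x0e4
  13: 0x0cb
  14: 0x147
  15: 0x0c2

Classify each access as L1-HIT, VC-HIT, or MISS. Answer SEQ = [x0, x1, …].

0: 0x3dc (blk 61, set 5) → MISS  vc=[]
1: 0x3d9 (blk 61, set 5) → L1-HIT  vc=[]
2: 0x267 (blk 38, set 6) → MISS  vc=[]
3: 0x3ff (blk 63, set 7) → MISS  vc=[]
4: 0x3de (blk 61, set 5) → L1-HIT  vc=[]
5: 0x176 (blk 23, set 7) → MISS  vc=[63]
6: 0x3de (blk 61, set 5) → L1-HIT  vc=[63]
7: 0x2cb (blk 44, set 4) → MISS  vc=[63]
8: 0x1db (blk 29, set 5) → MISS  vc=[63, 61]
9: 0x3cb (blk 60, set 4) → MISS  vc=[63, 61, 44]
10: 0xe4 (blk 14, set 6) → MISS  vc=[63, 61, 44, 38]
11: 0x166 (blk 22, set 6) → MISS  vc=[63, 61, 44, 38, 14]
12: 0xe4 (blk 14, set 6) → VC-HIT  vc=[63, 61, 44, 38, 22]
13: 0xcb (blk 12, set 4) → MISS  vc=[61, 44, 38, 22, 60]
14: 0x147 (blk 20, set 4) → MISS  vc=[44, 38, 22, 60, 12]
15: 0xc2 (blk 12, set 4) → VC-HIT  vc=[44, 38, 22, 60, 20]

SEQ = [MISS, L1-HIT, MISS, MISS, L1-HIT, MISS, L1-HIT, MISS, MISS, MISS, MISS, MISS, VC-HIT, MISS, MISS, VC-HIT]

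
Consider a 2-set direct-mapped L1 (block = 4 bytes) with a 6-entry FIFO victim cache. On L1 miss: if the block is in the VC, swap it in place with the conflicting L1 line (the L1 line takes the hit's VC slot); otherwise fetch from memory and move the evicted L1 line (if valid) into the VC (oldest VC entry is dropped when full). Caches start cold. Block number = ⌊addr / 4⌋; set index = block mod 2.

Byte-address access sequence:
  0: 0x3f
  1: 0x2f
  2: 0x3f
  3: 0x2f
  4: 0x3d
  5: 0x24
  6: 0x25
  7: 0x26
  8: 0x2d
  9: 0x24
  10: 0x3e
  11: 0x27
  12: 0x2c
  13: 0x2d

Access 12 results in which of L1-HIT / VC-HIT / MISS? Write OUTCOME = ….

OUTCOME = VC-HIT

0: 0x3f (blk 15, set 1) → MISS  vc=[]
1: 0x2f (blk 11, set 1) → MISS  vc=[15]
2: 0x3f (blk 15, set 1) → VC-HIT  vc=[11]
3: 0x2f (blk 11, set 1) → VC-HIT  vc=[15]
4: 0x3d (blk 15, set 1) → VC-HIT  vc=[11]
5: 0x24 (blk 9, set 1) → MISS  vc=[11, 15]
6: 0x25 (blk 9, set 1) → L1-HIT  vc=[11, 15]
7: 0x26 (blk 9, set 1) → L1-HIT  vc=[11, 15]
8: 0x2d (blk 11, set 1) → VC-HIT  vc=[9, 15]
9: 0x24 (blk 9, set 1) → VC-HIT  vc=[11, 15]
10: 0x3e (blk 15, set 1) → VC-HIT  vc=[11, 9]
11: 0x27 (blk 9, set 1) → VC-HIT  vc=[11, 15]
12: 0x2c (blk 11, set 1) → VC-HIT  vc=[9, 15]
13: 0x2d (blk 11, set 1) → L1-HIT  vc=[9, 15]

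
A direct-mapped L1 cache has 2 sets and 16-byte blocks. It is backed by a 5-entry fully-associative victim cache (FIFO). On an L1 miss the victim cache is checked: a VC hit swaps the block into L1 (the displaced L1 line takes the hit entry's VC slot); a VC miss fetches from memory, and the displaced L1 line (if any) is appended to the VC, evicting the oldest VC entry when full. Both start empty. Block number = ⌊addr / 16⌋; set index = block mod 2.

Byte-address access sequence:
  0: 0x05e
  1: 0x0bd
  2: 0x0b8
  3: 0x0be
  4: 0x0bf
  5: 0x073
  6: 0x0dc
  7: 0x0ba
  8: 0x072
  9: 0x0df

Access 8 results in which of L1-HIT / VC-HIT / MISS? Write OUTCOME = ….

OUTCOME = VC-HIT

0: 0x5e (blk 5, set 1) → MISS  vc=[]
1: 0xbd (blk 11, set 1) → MISS  vc=[5]
2: 0xb8 (blk 11, set 1) → L1-HIT  vc=[5]
3: 0xbe (blk 11, set 1) → L1-HIT  vc=[5]
4: 0xbf (blk 11, set 1) → L1-HIT  vc=[5]
5: 0x73 (blk 7, set 1) → MISS  vc=[5, 11]
6: 0xdc (blk 13, set 1) → MISS  vc=[5, 11, 7]
7: 0xba (blk 11, set 1) → VC-HIT  vc=[5, 13, 7]
8: 0x72 (blk 7, set 1) → VC-HIT  vc=[5, 13, 11]
9: 0xdf (blk 13, set 1) → VC-HIT  vc=[5, 7, 11]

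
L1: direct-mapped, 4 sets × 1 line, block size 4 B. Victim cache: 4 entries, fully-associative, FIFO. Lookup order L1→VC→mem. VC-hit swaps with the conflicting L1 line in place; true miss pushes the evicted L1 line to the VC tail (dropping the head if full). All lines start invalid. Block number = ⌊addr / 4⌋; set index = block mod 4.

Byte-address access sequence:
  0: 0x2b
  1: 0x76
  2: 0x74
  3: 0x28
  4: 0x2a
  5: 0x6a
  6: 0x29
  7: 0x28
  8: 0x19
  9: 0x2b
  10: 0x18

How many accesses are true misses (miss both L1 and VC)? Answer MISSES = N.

MISSES = 4

  [0] addr=0x2b blk=10 s=2: MISS | VC []
  [1] addr=0x76 blk=29 s=1: MISS | VC []
  [2] addr=0x74 blk=29 s=1: L1-HIT | VC []
  [3] addr=0x28 blk=10 s=2: L1-HIT | VC []
  [4] addr=0x2a blk=10 s=2: L1-HIT | VC []
  [5] addr=0x6a blk=26 s=2: MISS | VC [10]
  [6] addr=0x29 blk=10 s=2: VC-HIT | VC [26]
  [7] addr=0x28 blk=10 s=2: L1-HIT | VC [26]
  [8] addr=0x19 blk=6 s=2: MISS | VC [26, 10]
  [9] addr=0x2b blk=10 s=2: VC-HIT | VC [26, 6]
  [10] addr=0x18 blk=6 s=2: VC-HIT | VC [26, 10]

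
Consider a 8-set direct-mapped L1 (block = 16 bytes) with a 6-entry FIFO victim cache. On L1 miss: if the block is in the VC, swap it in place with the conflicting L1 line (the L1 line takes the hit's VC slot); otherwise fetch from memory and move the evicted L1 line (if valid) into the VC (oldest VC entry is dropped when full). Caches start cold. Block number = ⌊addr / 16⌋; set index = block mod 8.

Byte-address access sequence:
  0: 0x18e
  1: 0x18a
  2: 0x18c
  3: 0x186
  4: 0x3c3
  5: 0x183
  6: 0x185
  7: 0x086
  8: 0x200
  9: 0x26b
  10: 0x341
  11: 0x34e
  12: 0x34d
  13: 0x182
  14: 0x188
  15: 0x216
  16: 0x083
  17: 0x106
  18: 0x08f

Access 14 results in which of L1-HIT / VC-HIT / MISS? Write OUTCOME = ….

0: 0x18e (blk 24, set 0) → MISS  vc=[]
1: 0x18a (blk 24, set 0) → L1-HIT  vc=[]
2: 0x18c (blk 24, set 0) → L1-HIT  vc=[]
3: 0x186 (blk 24, set 0) → L1-HIT  vc=[]
4: 0x3c3 (blk 60, set 4) → MISS  vc=[]
5: 0x183 (blk 24, set 0) → L1-HIT  vc=[]
6: 0x185 (blk 24, set 0) → L1-HIT  vc=[]
7: 0x86 (blk 8, set 0) → MISS  vc=[24]
8: 0x200 (blk 32, set 0) → MISS  vc=[24, 8]
9: 0x26b (blk 38, set 6) → MISS  vc=[24, 8]
10: 0x341 (blk 52, set 4) → MISS  vc=[24, 8, 60]
11: 0x34e (blk 52, set 4) → L1-HIT  vc=[24, 8, 60]
12: 0x34d (blk 52, set 4) → L1-HIT  vc=[24, 8, 60]
13: 0x182 (blk 24, set 0) → VC-HIT  vc=[32, 8, 60]
14: 0x188 (blk 24, set 0) → L1-HIT  vc=[32, 8, 60]
15: 0x216 (blk 33, set 1) → MISS  vc=[32, 8, 60]
16: 0x83 (blk 8, set 0) → VC-HIT  vc=[32, 24, 60]
17: 0x106 (blk 16, set 0) → MISS  vc=[32, 24, 60, 8]
18: 0x8f (blk 8, set 0) → VC-HIT  vc=[32, 24, 60, 16]

OUTCOME = L1-HIT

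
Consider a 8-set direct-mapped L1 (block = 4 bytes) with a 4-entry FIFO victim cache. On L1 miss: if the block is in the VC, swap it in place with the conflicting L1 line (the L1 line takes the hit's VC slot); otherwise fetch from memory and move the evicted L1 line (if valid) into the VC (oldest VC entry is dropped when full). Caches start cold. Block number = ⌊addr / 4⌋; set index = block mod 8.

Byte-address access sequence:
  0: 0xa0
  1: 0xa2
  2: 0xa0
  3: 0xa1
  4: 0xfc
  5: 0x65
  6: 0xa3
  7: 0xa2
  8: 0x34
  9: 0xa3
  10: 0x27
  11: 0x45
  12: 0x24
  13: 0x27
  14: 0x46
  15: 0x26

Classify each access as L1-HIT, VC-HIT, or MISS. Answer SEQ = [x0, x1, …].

#0 0xa0→b40/s0 MISS; vc=[]
#1 0xa2→b40/s0 L1-HIT; vc=[]
#2 0xa0→b40/s0 L1-HIT; vc=[]
#3 0xa1→b40/s0 L1-HIT; vc=[]
#4 0xfc→b63/s7 MISS; vc=[]
#5 0x65→b25/s1 MISS; vc=[]
#6 0xa3→b40/s0 L1-HIT; vc=[]
#7 0xa2→b40/s0 L1-HIT; vc=[]
#8 0x34→b13/s5 MISS; vc=[]
#9 0xa3→b40/s0 L1-HIT; vc=[]
#10 0x27→b9/s1 MISS; vc=[25]
#11 0x45→b17/s1 MISS; vc=[25,9]
#12 0x24→b9/s1 VC-HIT; vc=[25,17]
#13 0x27→b9/s1 L1-HIT; vc=[25,17]
#14 0x46→b17/s1 VC-HIT; vc=[25,9]
#15 0x26→b9/s1 VC-HIT; vc=[25,17]

SEQ = [MISS, L1-HIT, L1-HIT, L1-HIT, MISS, MISS, L1-HIT, L1-HIT, MISS, L1-HIT, MISS, MISS, VC-HIT, L1-HIT, VC-HIT, VC-HIT]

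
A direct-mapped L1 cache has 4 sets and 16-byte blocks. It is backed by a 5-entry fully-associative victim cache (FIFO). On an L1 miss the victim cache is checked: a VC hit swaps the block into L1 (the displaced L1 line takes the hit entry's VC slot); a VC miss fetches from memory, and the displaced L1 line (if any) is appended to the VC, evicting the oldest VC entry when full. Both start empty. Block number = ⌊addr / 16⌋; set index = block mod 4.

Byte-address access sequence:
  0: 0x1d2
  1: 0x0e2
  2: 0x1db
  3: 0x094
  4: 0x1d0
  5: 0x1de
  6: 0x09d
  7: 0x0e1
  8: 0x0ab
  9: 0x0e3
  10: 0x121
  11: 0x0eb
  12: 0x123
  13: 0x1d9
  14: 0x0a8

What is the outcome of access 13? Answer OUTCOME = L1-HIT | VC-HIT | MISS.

0: 0x1d2 (blk 29, set 1) → MISS  vc=[]
1: 0xe2 (blk 14, set 2) → MISS  vc=[]
2: 0x1db (blk 29, set 1) → L1-HIT  vc=[]
3: 0x94 (blk 9, set 1) → MISS  vc=[29]
4: 0x1d0 (blk 29, set 1) → VC-HIT  vc=[9]
5: 0x1de (blk 29, set 1) → L1-HIT  vc=[9]
6: 0x9d (blk 9, set 1) → VC-HIT  vc=[29]
7: 0xe1 (blk 14, set 2) → L1-HIT  vc=[29]
8: 0xab (blk 10, set 2) → MISS  vc=[29, 14]
9: 0xe3 (blk 14, set 2) → VC-HIT  vc=[29, 10]
10: 0x121 (blk 18, set 2) → MISS  vc=[29, 10, 14]
11: 0xeb (blk 14, set 2) → VC-HIT  vc=[29, 10, 18]
12: 0x123 (blk 18, set 2) → VC-HIT  vc=[29, 10, 14]
13: 0x1d9 (blk 29, set 1) → VC-HIT  vc=[9, 10, 14]
14: 0xa8 (blk 10, set 2) → VC-HIT  vc=[9, 18, 14]

OUTCOME = VC-HIT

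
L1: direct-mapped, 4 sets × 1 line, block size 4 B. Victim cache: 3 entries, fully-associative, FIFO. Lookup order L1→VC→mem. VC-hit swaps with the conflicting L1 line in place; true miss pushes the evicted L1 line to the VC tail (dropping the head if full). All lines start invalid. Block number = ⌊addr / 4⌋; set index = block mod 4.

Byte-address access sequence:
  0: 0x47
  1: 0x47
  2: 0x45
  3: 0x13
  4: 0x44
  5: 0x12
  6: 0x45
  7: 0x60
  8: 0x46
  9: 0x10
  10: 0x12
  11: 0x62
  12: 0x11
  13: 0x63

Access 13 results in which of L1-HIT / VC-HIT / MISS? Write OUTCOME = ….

0: 0x47 (blk 17, set 1) → MISS  vc=[]
1: 0x47 (blk 17, set 1) → L1-HIT  vc=[]
2: 0x45 (blk 17, set 1) → L1-HIT  vc=[]
3: 0x13 (blk 4, set 0) → MISS  vc=[]
4: 0x44 (blk 17, set 1) → L1-HIT  vc=[]
5: 0x12 (blk 4, set 0) → L1-HIT  vc=[]
6: 0x45 (blk 17, set 1) → L1-HIT  vc=[]
7: 0x60 (blk 24, set 0) → MISS  vc=[4]
8: 0x46 (blk 17, set 1) → L1-HIT  vc=[4]
9: 0x10 (blk 4, set 0) → VC-HIT  vc=[24]
10: 0x12 (blk 4, set 0) → L1-HIT  vc=[24]
11: 0x62 (blk 24, set 0) → VC-HIT  vc=[4]
12: 0x11 (blk 4, set 0) → VC-HIT  vc=[24]
13: 0x63 (blk 24, set 0) → VC-HIT  vc=[4]

OUTCOME = VC-HIT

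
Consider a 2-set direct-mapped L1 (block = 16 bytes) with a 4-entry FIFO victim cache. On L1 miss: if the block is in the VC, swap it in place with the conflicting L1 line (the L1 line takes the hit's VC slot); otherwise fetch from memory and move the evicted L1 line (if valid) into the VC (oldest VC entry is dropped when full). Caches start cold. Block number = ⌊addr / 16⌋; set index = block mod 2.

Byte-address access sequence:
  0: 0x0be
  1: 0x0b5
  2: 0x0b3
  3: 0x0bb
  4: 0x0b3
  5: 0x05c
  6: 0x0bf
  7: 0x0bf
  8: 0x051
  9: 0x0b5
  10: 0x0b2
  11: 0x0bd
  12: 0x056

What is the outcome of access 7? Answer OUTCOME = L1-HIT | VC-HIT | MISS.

#0 0xbe→b11/s1 MISS; vc=[]
#1 0xb5→b11/s1 L1-HIT; vc=[]
#2 0xb3→b11/s1 L1-HIT; vc=[]
#3 0xbb→b11/s1 L1-HIT; vc=[]
#4 0xb3→b11/s1 L1-HIT; vc=[]
#5 0x5c→b5/s1 MISS; vc=[11]
#6 0xbf→b11/s1 VC-HIT; vc=[5]
#7 0xbf→b11/s1 L1-HIT; vc=[5]
#8 0x51→b5/s1 VC-HIT; vc=[11]
#9 0xb5→b11/s1 VC-HIT; vc=[5]
#10 0xb2→b11/s1 L1-HIT; vc=[5]
#11 0xbd→b11/s1 L1-HIT; vc=[5]
#12 0x56→b5/s1 VC-HIT; vc=[11]

OUTCOME = L1-HIT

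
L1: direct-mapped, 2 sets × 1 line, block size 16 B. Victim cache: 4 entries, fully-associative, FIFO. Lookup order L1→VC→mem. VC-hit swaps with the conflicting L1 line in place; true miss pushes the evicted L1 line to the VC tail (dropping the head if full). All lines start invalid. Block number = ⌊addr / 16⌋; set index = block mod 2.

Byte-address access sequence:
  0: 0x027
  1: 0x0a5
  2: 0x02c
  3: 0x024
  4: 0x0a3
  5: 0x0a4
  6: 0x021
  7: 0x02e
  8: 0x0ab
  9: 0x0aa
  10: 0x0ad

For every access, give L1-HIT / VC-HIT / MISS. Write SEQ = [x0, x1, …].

0: 0x27 (blk 2, set 0) → MISS  vc=[]
1: 0xa5 (blk 10, set 0) → MISS  vc=[2]
2: 0x2c (blk 2, set 0) → VC-HIT  vc=[10]
3: 0x24 (blk 2, set 0) → L1-HIT  vc=[10]
4: 0xa3 (blk 10, set 0) → VC-HIT  vc=[2]
5: 0xa4 (blk 10, set 0) → L1-HIT  vc=[2]
6: 0x21 (blk 2, set 0) → VC-HIT  vc=[10]
7: 0x2e (blk 2, set 0) → L1-HIT  vc=[10]
8: 0xab (blk 10, set 0) → VC-HIT  vc=[2]
9: 0xaa (blk 10, set 0) → L1-HIT  vc=[2]
10: 0xad (blk 10, set 0) → L1-HIT  vc=[2]

SEQ = [MISS, MISS, VC-HIT, L1-HIT, VC-HIT, L1-HIT, VC-HIT, L1-HIT, VC-HIT, L1-HIT, L1-HIT]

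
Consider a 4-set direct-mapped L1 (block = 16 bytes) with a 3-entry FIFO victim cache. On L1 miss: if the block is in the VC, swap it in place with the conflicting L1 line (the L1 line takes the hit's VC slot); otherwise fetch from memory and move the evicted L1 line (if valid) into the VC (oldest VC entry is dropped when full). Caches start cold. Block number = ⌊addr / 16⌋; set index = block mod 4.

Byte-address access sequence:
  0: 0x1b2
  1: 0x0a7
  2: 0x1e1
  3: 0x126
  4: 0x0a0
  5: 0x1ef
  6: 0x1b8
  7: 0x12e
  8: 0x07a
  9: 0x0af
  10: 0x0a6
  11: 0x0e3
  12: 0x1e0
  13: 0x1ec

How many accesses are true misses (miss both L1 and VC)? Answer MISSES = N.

  [0] addr=0x1b2 blk=27 s=3: MISS | VC []
  [1] addr=0xa7 blk=10 s=2: MISS | VC []
  [2] addr=0x1e1 blk=30 s=2: MISS | VC [10]
  [3] addr=0x126 blk=18 s=2: MISS | VC [10, 30]
  [4] addr=0xa0 blk=10 s=2: VC-HIT | VC [18, 30]
  [5] addr=0x1ef blk=30 s=2: VC-HIT | VC [18, 10]
  [6] addr=0x1b8 blk=27 s=3: L1-HIT | VC [18, 10]
  [7] addr=0x12e blk=18 s=2: VC-HIT | VC [30, 10]
  [8] addr=0x7a blk=7 s=3: MISS | VC [30, 10, 27]
  [9] addr=0xaf blk=10 s=2: VC-HIT | VC [30, 18, 27]
  [10] addr=0xa6 blk=10 s=2: L1-HIT | VC [30, 18, 27]
  [11] addr=0xe3 blk=14 s=2: MISS | VC [18, 27, 10]
  [12] addr=0x1e0 blk=30 s=2: MISS | VC [27, 10, 14]
  [13] addr=0x1ec blk=30 s=2: L1-HIT | VC [27, 10, 14]

MISSES = 7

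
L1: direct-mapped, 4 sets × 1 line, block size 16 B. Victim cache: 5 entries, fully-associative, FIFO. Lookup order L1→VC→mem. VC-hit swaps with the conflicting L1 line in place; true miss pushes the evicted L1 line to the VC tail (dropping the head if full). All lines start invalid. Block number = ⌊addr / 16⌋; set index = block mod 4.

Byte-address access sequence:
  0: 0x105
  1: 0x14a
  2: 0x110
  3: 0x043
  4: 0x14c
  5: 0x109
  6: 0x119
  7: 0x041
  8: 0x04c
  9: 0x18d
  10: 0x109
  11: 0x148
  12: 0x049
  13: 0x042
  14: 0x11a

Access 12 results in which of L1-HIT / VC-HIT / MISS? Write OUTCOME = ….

OUTCOME = VC-HIT

  [0] addr=0x105 blk=16 s=0: MISS | VC []
  [1] addr=0x14a blk=20 s=0: MISS | VC [16]
  [2] addr=0x110 blk=17 s=1: MISS | VC [16]
  [3] addr=0x43 blk=4 s=0: MISS | VC [16, 20]
  [4] addr=0x14c blk=20 s=0: VC-HIT | VC [16, 4]
  [5] addr=0x109 blk=16 s=0: VC-HIT | VC [20, 4]
  [6] addr=0x119 blk=17 s=1: L1-HIT | VC [20, 4]
  [7] addr=0x41 blk=4 s=0: VC-HIT | VC [20, 16]
  [8] addr=0x4c blk=4 s=0: L1-HIT | VC [20, 16]
  [9] addr=0x18d blk=24 s=0: MISS | VC [20, 16, 4]
  [10] addr=0x109 blk=16 s=0: VC-HIT | VC [20, 24, 4]
  [11] addr=0x148 blk=20 s=0: VC-HIT | VC [16, 24, 4]
  [12] addr=0x49 blk=4 s=0: VC-HIT | VC [16, 24, 20]
  [13] addr=0x42 blk=4 s=0: L1-HIT | VC [16, 24, 20]
  [14] addr=0x11a blk=17 s=1: L1-HIT | VC [16, 24, 20]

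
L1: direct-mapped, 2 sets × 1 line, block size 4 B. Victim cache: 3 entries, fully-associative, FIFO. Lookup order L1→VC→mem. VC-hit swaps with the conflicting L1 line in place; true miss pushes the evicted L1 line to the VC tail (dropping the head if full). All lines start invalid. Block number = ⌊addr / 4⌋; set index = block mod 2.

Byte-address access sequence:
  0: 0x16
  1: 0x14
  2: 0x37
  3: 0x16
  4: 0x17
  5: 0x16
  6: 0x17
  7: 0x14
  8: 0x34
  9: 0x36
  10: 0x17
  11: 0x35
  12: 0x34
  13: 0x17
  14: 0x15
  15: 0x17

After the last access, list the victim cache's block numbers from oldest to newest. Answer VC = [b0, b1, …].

#0 0x16→b5/s1 MISS; vc=[]
#1 0x14→b5/s1 L1-HIT; vc=[]
#2 0x37→b13/s1 MISS; vc=[5]
#3 0x16→b5/s1 VC-HIT; vc=[13]
#4 0x17→b5/s1 L1-HIT; vc=[13]
#5 0x16→b5/s1 L1-HIT; vc=[13]
#6 0x17→b5/s1 L1-HIT; vc=[13]
#7 0x14→b5/s1 L1-HIT; vc=[13]
#8 0x34→b13/s1 VC-HIT; vc=[5]
#9 0x36→b13/s1 L1-HIT; vc=[5]
#10 0x17→b5/s1 VC-HIT; vc=[13]
#11 0x35→b13/s1 VC-HIT; vc=[5]
#12 0x34→b13/s1 L1-HIT; vc=[5]
#13 0x17→b5/s1 VC-HIT; vc=[13]
#14 0x15→b5/s1 L1-HIT; vc=[13]
#15 0x17→b5/s1 L1-HIT; vc=[13]

VC = [13]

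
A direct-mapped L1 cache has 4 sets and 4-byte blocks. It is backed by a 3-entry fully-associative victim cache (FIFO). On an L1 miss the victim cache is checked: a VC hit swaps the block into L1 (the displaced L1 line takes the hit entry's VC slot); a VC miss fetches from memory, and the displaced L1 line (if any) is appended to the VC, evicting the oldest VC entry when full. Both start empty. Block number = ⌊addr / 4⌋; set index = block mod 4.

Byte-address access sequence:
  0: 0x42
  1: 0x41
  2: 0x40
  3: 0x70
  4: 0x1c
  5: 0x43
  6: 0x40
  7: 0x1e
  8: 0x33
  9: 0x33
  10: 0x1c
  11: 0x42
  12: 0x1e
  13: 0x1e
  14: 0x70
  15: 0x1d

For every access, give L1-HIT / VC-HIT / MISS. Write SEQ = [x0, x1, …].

#0 0x42→b16/s0 MISS; vc=[]
#1 0x41→b16/s0 L1-HIT; vc=[]
#2 0x40→b16/s0 L1-HIT; vc=[]
#3 0x70→b28/s0 MISS; vc=[16]
#4 0x1c→b7/s3 MISS; vc=[16]
#5 0x43→b16/s0 VC-HIT; vc=[28]
#6 0x40→b16/s0 L1-HIT; vc=[28]
#7 0x1e→b7/s3 L1-HIT; vc=[28]
#8 0x33→b12/s0 MISS; vc=[28,16]
#9 0x33→b12/s0 L1-HIT; vc=[28,16]
#10 0x1c→b7/s3 L1-HIT; vc=[28,16]
#11 0x42→b16/s0 VC-HIT; vc=[28,12]
#12 0x1e→b7/s3 L1-HIT; vc=[28,12]
#13 0x1e→b7/s3 L1-HIT; vc=[28,12]
#14 0x70→b28/s0 VC-HIT; vc=[16,12]
#15 0x1d→b7/s3 L1-HIT; vc=[16,12]

SEQ = [MISS, L1-HIT, L1-HIT, MISS, MISS, VC-HIT, L1-HIT, L1-HIT, MISS, L1-HIT, L1-HIT, VC-HIT, L1-HIT, L1-HIT, VC-HIT, L1-HIT]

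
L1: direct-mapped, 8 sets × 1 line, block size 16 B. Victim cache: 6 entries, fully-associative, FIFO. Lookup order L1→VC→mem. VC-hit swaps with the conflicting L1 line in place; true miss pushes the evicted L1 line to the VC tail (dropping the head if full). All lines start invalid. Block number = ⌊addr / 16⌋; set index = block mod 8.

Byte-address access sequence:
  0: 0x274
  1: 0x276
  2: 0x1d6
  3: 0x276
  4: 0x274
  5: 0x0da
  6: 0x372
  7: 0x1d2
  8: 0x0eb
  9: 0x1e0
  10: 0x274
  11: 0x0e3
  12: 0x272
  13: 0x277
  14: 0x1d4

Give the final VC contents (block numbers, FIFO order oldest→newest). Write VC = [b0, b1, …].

VC = [13, 55, 30]

0: 0x274 (blk 39, set 7) → MISS  vc=[]
1: 0x276 (blk 39, set 7) → L1-HIT  vc=[]
2: 0x1d6 (blk 29, set 5) → MISS  vc=[]
3: 0x276 (blk 39, set 7) → L1-HIT  vc=[]
4: 0x274 (blk 39, set 7) → L1-HIT  vc=[]
5: 0xda (blk 13, set 5) → MISS  vc=[29]
6: 0x372 (blk 55, set 7) → MISS  vc=[29, 39]
7: 0x1d2 (blk 29, set 5) → VC-HIT  vc=[13, 39]
8: 0xeb (blk 14, set 6) → MISS  vc=[13, 39]
9: 0x1e0 (blk 30, set 6) → MISS  vc=[13, 39, 14]
10: 0x274 (blk 39, set 7) → VC-HIT  vc=[13, 55, 14]
11: 0xe3 (blk 14, set 6) → VC-HIT  vc=[13, 55, 30]
12: 0x272 (blk 39, set 7) → L1-HIT  vc=[13, 55, 30]
13: 0x277 (blk 39, set 7) → L1-HIT  vc=[13, 55, 30]
14: 0x1d4 (blk 29, set 5) → L1-HIT  vc=[13, 55, 30]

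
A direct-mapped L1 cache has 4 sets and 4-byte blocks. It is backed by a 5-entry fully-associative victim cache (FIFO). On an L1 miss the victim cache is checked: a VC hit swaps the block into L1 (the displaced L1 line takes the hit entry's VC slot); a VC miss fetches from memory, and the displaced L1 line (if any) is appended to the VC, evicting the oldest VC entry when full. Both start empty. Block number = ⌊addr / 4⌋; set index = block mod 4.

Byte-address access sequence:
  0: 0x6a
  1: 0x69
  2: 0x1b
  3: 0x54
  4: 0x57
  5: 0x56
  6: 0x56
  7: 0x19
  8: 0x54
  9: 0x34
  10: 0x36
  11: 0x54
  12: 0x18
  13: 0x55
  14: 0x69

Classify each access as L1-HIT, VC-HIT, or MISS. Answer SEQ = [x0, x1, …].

#0 0x6a→b26/s2 MISS; vc=[]
#1 0x69→b26/s2 L1-HIT; vc=[]
#2 0x1b→b6/s2 MISS; vc=[26]
#3 0x54→b21/s1 MISS; vc=[26]
#4 0x57→b21/s1 L1-HIT; vc=[26]
#5 0x56→b21/s1 L1-HIT; vc=[26]
#6 0x56→b21/s1 L1-HIT; vc=[26]
#7 0x19→b6/s2 L1-HIT; vc=[26]
#8 0x54→b21/s1 L1-HIT; vc=[26]
#9 0x34→b13/s1 MISS; vc=[26,21]
#10 0x36→b13/s1 L1-HIT; vc=[26,21]
#11 0x54→b21/s1 VC-HIT; vc=[26,13]
#12 0x18→b6/s2 L1-HIT; vc=[26,13]
#13 0x55→b21/s1 L1-HIT; vc=[26,13]
#14 0x69→b26/s2 VC-HIT; vc=[6,13]

SEQ = [MISS, L1-HIT, MISS, MISS, L1-HIT, L1-HIT, L1-HIT, L1-HIT, L1-HIT, MISS, L1-HIT, VC-HIT, L1-HIT, L1-HIT, VC-HIT]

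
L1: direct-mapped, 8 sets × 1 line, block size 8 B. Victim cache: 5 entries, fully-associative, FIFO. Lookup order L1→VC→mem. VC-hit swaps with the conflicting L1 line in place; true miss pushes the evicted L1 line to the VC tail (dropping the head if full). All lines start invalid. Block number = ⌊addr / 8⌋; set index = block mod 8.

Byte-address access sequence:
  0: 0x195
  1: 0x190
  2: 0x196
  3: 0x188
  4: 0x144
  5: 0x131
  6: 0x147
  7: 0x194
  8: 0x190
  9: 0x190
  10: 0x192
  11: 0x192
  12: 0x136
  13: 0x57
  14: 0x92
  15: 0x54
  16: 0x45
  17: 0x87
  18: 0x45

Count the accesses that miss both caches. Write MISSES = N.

MISSES = 8

#0 0x195→b50/s2 MISS; vc=[]
#1 0x190→b50/s2 L1-HIT; vc=[]
#2 0x196→b50/s2 L1-HIT; vc=[]
#3 0x188→b49/s1 MISS; vc=[]
#4 0x144→b40/s0 MISS; vc=[]
#5 0x131→b38/s6 MISS; vc=[]
#6 0x147→b40/s0 L1-HIT; vc=[]
#7 0x194→b50/s2 L1-HIT; vc=[]
#8 0x190→b50/s2 L1-HIT; vc=[]
#9 0x190→b50/s2 L1-HIT; vc=[]
#10 0x192→b50/s2 L1-HIT; vc=[]
#11 0x192→b50/s2 L1-HIT; vc=[]
#12 0x136→b38/s6 L1-HIT; vc=[]
#13 0x57→b10/s2 MISS; vc=[50]
#14 0x92→b18/s2 MISS; vc=[50,10]
#15 0x54→b10/s2 VC-HIT; vc=[50,18]
#16 0x45→b8/s0 MISS; vc=[50,18,40]
#17 0x87→b16/s0 MISS; vc=[50,18,40,8]
#18 0x45→b8/s0 VC-HIT; vc=[50,18,40,16]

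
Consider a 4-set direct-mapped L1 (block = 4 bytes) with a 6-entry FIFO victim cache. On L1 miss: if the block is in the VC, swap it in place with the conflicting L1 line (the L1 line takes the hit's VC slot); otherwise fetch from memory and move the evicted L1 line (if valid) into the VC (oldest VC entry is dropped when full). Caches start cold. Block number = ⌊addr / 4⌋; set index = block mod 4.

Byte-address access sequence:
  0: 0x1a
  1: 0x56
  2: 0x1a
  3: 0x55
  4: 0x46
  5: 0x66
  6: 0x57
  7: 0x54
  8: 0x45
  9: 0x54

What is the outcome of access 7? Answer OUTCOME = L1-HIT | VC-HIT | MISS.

#0 0x1a→b6/s2 MISS; vc=[]
#1 0x56→b21/s1 MISS; vc=[]
#2 0x1a→b6/s2 L1-HIT; vc=[]
#3 0x55→b21/s1 L1-HIT; vc=[]
#4 0x46→b17/s1 MISS; vc=[21]
#5 0x66→b25/s1 MISS; vc=[21,17]
#6 0x57→b21/s1 VC-HIT; vc=[25,17]
#7 0x54→b21/s1 L1-HIT; vc=[25,17]
#8 0x45→b17/s1 VC-HIT; vc=[25,21]
#9 0x54→b21/s1 VC-HIT; vc=[25,17]

OUTCOME = L1-HIT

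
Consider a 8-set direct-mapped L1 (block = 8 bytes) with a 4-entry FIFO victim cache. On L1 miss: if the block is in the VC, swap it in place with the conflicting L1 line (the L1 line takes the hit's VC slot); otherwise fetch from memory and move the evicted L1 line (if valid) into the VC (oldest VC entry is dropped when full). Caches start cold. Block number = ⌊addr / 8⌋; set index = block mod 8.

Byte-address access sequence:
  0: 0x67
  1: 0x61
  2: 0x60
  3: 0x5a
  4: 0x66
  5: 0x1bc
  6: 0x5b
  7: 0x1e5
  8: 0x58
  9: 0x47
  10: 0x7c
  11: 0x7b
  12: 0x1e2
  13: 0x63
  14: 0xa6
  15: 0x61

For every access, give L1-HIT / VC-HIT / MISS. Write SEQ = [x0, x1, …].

  [0] addr=0x67 blk=12 s=4: MISS | VC []
  [1] addr=0x61 blk=12 s=4: L1-HIT | VC []
  [2] addr=0x60 blk=12 s=4: L1-HIT | VC []
  [3] addr=0x5a blk=11 s=3: MISS | VC []
  [4] addr=0x66 blk=12 s=4: L1-HIT | VC []
  [5] addr=0x1bc blk=55 s=7: MISS | VC []
  [6] addr=0x5b blk=11 s=3: L1-HIT | VC []
  [7] addr=0x1e5 blk=60 s=4: MISS | VC [12]
  [8] addr=0x58 blk=11 s=3: L1-HIT | VC [12]
  [9] addr=0x47 blk=8 s=0: MISS | VC [12]
  [10] addr=0x7c blk=15 s=7: MISS | VC [12, 55]
  [11] addr=0x7b blk=15 s=7: L1-HIT | VC [12, 55]
  [12] addr=0x1e2 blk=60 s=4: L1-HIT | VC [12, 55]
  [13] addr=0x63 blk=12 s=4: VC-HIT | VC [60, 55]
  [14] addr=0xa6 blk=20 s=4: MISS | VC [60, 55, 12]
  [15] addr=0x61 blk=12 s=4: VC-HIT | VC [60, 55, 20]

SEQ = [MISS, L1-HIT, L1-HIT, MISS, L1-HIT, MISS, L1-HIT, MISS, L1-HIT, MISS, MISS, L1-HIT, L1-HIT, VC-HIT, MISS, VC-HIT]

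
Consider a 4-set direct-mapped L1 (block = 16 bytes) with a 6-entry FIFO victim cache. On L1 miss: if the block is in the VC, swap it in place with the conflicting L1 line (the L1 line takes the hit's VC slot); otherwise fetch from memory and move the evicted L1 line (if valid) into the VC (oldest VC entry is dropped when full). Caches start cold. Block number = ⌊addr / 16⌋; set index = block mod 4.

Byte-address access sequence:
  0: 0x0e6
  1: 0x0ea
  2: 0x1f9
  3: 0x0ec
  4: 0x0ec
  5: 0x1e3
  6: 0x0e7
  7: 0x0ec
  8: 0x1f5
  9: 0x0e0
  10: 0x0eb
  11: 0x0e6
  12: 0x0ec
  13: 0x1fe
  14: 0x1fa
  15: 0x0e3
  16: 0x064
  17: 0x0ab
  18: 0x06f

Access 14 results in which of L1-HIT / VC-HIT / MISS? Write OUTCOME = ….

OUTCOME = L1-HIT

0: 0xe6 (blk 14, set 2) → MISS  vc=[]
1: 0xea (blk 14, set 2) → L1-HIT  vc=[]
2: 0x1f9 (blk 31, set 3) → MISS  vc=[]
3: 0xec (blk 14, set 2) → L1-HIT  vc=[]
4: 0xec (blk 14, set 2) → L1-HIT  vc=[]
5: 0x1e3 (blk 30, set 2) → MISS  vc=[14]
6: 0xe7 (blk 14, set 2) → VC-HIT  vc=[30]
7: 0xec (blk 14, set 2) → L1-HIT  vc=[30]
8: 0x1f5 (blk 31, set 3) → L1-HIT  vc=[30]
9: 0xe0 (blk 14, set 2) → L1-HIT  vc=[30]
10: 0xeb (blk 14, set 2) → L1-HIT  vc=[30]
11: 0xe6 (blk 14, set 2) → L1-HIT  vc=[30]
12: 0xec (blk 14, set 2) → L1-HIT  vc=[30]
13: 0x1fe (blk 31, set 3) → L1-HIT  vc=[30]
14: 0x1fa (blk 31, set 3) → L1-HIT  vc=[30]
15: 0xe3 (blk 14, set 2) → L1-HIT  vc=[30]
16: 0x64 (blk 6, set 2) → MISS  vc=[30, 14]
17: 0xab (blk 10, set 2) → MISS  vc=[30, 14, 6]
18: 0x6f (blk 6, set 2) → VC-HIT  vc=[30, 14, 10]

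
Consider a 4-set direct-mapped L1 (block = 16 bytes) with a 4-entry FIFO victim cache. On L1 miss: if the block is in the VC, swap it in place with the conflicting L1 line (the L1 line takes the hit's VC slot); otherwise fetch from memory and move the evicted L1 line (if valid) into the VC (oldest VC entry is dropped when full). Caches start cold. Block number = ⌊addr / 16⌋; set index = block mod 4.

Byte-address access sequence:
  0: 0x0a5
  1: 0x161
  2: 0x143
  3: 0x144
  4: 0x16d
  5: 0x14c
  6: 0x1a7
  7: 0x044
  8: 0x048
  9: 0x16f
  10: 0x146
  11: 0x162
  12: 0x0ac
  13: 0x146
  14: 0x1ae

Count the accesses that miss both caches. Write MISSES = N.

MISSES = 5

#0 0xa5→b10/s2 MISS; vc=[]
#1 0x161→b22/s2 MISS; vc=[10]
#2 0x143→b20/s0 MISS; vc=[10]
#3 0x144→b20/s0 L1-HIT; vc=[10]
#4 0x16d→b22/s2 L1-HIT; vc=[10]
#5 0x14c→b20/s0 L1-HIT; vc=[10]
#6 0x1a7→b26/s2 MISS; vc=[10,22]
#7 0x44→b4/s0 MISS; vc=[10,22,20]
#8 0x48→b4/s0 L1-HIT; vc=[10,22,20]
#9 0x16f→b22/s2 VC-HIT; vc=[10,26,20]
#10 0x146→b20/s0 VC-HIT; vc=[10,26,4]
#11 0x162→b22/s2 L1-HIT; vc=[10,26,4]
#12 0xac→b10/s2 VC-HIT; vc=[22,26,4]
#13 0x146→b20/s0 L1-HIT; vc=[22,26,4]
#14 0x1ae→b26/s2 VC-HIT; vc=[22,10,4]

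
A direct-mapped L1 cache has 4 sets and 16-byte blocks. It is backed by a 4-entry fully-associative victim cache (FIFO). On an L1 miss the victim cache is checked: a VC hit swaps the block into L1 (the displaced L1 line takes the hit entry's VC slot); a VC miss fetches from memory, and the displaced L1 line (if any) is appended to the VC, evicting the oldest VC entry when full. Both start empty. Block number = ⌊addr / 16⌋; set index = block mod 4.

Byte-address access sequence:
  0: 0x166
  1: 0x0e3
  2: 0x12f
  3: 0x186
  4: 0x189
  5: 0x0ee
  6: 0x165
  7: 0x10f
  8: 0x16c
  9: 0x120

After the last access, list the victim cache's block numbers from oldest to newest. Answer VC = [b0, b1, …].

VC = [14, 22, 24]

#0 0x166→b22/s2 MISS; vc=[]
#1 0xe3→b14/s2 MISS; vc=[22]
#2 0x12f→b18/s2 MISS; vc=[22,14]
#3 0x186→b24/s0 MISS; vc=[22,14]
#4 0x189→b24/s0 L1-HIT; vc=[22,14]
#5 0xee→b14/s2 VC-HIT; vc=[22,18]
#6 0x165→b22/s2 VC-HIT; vc=[14,18]
#7 0x10f→b16/s0 MISS; vc=[14,18,24]
#8 0x16c→b22/s2 L1-HIT; vc=[14,18,24]
#9 0x120→b18/s2 VC-HIT; vc=[14,22,24]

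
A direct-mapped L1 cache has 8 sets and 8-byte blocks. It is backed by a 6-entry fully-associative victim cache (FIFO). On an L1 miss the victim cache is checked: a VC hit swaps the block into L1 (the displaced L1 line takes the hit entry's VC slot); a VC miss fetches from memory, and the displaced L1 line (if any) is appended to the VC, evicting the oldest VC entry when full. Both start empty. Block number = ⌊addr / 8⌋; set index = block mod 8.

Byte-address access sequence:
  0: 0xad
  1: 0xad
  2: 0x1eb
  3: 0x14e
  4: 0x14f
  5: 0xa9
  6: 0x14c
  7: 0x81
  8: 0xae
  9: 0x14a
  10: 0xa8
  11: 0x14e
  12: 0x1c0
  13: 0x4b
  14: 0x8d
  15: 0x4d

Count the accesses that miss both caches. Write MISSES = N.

MISSES = 7

  [0] addr=0xad blk=21 s=5: MISS | VC []
  [1] addr=0xad blk=21 s=5: L1-HIT | VC []
  [2] addr=0x1eb blk=61 s=5: MISS | VC [21]
  [3] addr=0x14e blk=41 s=1: MISS | VC [21]
  [4] addr=0x14f blk=41 s=1: L1-HIT | VC [21]
  [5] addr=0xa9 blk=21 s=5: VC-HIT | VC [61]
  [6] addr=0x14c blk=41 s=1: L1-HIT | VC [61]
  [7] addr=0x81 blk=16 s=0: MISS | VC [61]
  [8] addr=0xae blk=21 s=5: L1-HIT | VC [61]
  [9] addr=0x14a blk=41 s=1: L1-HIT | VC [61]
  [10] addr=0xa8 blk=21 s=5: L1-HIT | VC [61]
  [11] addr=0x14e blk=41 s=1: L1-HIT | VC [61]
  [12] addr=0x1c0 blk=56 s=0: MISS | VC [61, 16]
  [13] addr=0x4b blk=9 s=1: MISS | VC [61, 16, 41]
  [14] addr=0x8d blk=17 s=1: MISS | VC [61, 16, 41, 9]
  [15] addr=0x4d blk=9 s=1: VC-HIT | VC [61, 16, 41, 17]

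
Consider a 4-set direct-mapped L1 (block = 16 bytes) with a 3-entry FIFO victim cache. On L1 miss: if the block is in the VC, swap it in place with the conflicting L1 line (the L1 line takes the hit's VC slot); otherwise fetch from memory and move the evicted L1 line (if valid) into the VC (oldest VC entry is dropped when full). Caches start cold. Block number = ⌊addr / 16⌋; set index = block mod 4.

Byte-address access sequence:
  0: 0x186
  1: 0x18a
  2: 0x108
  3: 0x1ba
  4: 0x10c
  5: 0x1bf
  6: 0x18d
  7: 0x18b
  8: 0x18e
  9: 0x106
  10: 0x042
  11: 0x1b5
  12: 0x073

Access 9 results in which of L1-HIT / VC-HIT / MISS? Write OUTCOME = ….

OUTCOME = VC-HIT

  [0] addr=0x186 blk=24 s=0: MISS | VC []
  [1] addr=0x18a blk=24 s=0: L1-HIT | VC []
  [2] addr=0x108 blk=16 s=0: MISS | VC [24]
  [3] addr=0x1ba blk=27 s=3: MISS | VC [24]
  [4] addr=0x10c blk=16 s=0: L1-HIT | VC [24]
  [5] addr=0x1bf blk=27 s=3: L1-HIT | VC [24]
  [6] addr=0x18d blk=24 s=0: VC-HIT | VC [16]
  [7] addr=0x18b blk=24 s=0: L1-HIT | VC [16]
  [8] addr=0x18e blk=24 s=0: L1-HIT | VC [16]
  [9] addr=0x106 blk=16 s=0: VC-HIT | VC [24]
  [10] addr=0x42 blk=4 s=0: MISS | VC [24, 16]
  [11] addr=0x1b5 blk=27 s=3: L1-HIT | VC [24, 16]
  [12] addr=0x73 blk=7 s=3: MISS | VC [24, 16, 27]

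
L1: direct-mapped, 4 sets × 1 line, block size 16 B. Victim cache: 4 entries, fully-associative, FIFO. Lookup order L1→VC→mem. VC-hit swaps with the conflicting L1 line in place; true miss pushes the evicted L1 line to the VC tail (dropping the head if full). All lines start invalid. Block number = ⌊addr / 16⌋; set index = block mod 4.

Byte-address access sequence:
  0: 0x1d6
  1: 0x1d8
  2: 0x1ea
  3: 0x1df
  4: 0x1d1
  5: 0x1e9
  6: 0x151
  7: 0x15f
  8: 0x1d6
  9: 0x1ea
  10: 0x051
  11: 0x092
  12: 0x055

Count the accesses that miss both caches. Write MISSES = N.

#0 0x1d6→b29/s1 MISS; vc=[]
#1 0x1d8→b29/s1 L1-HIT; vc=[]
#2 0x1ea→b30/s2 MISS; vc=[]
#3 0x1df→b29/s1 L1-HIT; vc=[]
#4 0x1d1→b29/s1 L1-HIT; vc=[]
#5 0x1e9→b30/s2 L1-HIT; vc=[]
#6 0x151→b21/s1 MISS; vc=[29]
#7 0x15f→b21/s1 L1-HIT; vc=[29]
#8 0x1d6→b29/s1 VC-HIT; vc=[21]
#9 0x1ea→b30/s2 L1-HIT; vc=[21]
#10 0x51→b5/s1 MISS; vc=[21,29]
#11 0x92→b9/s1 MISS; vc=[21,29,5]
#12 0x55→b5/s1 VC-HIT; vc=[21,29,9]

MISSES = 5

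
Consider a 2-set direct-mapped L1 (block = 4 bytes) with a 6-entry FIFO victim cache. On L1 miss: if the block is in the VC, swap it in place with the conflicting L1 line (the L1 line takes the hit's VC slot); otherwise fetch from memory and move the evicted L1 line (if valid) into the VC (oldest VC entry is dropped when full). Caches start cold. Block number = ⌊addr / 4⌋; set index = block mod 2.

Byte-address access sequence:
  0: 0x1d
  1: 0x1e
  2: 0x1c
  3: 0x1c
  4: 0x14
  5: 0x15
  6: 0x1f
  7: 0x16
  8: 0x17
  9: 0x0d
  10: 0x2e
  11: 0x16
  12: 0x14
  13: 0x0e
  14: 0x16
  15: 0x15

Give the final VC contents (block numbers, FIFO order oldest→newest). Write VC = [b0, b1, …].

VC = [7, 11, 3]

#0 0x1d→b7/s1 MISS; vc=[]
#1 0x1e→b7/s1 L1-HIT; vc=[]
#2 0x1c→b7/s1 L1-HIT; vc=[]
#3 0x1c→b7/s1 L1-HIT; vc=[]
#4 0x14→b5/s1 MISS; vc=[7]
#5 0x15→b5/s1 L1-HIT; vc=[7]
#6 0x1f→b7/s1 VC-HIT; vc=[5]
#7 0x16→b5/s1 VC-HIT; vc=[7]
#8 0x17→b5/s1 L1-HIT; vc=[7]
#9 0xd→b3/s1 MISS; vc=[7,5]
#10 0x2e→b11/s1 MISS; vc=[7,5,3]
#11 0x16→b5/s1 VC-HIT; vc=[7,11,3]
#12 0x14→b5/s1 L1-HIT; vc=[7,11,3]
#13 0xe→b3/s1 VC-HIT; vc=[7,11,5]
#14 0x16→b5/s1 VC-HIT; vc=[7,11,3]
#15 0x15→b5/s1 L1-HIT; vc=[7,11,3]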